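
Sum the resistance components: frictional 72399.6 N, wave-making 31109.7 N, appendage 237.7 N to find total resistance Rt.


Formula: Rt = Rf + Rw + Ra
Substituting: Rt = 72399.6 + 31109.7 + 237.7
Result: Rt = 103747.0 N

103747.0 N


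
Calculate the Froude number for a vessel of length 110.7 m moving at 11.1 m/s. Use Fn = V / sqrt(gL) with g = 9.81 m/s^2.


Formula: Fn = V / sqrt(g * L)
Step 1 — g * L = 9.81 * 110.7 = 1085.967
Step 2 — sqrt(g * L) = sqrt(1085.967) = 32.954013
Step 3 — Fn = 11.1 / 32.954013 ≈ 0.33683 (5 s.f.)

0.33683


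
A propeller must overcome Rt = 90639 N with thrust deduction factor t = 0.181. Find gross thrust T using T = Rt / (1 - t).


Formula: T = Rt / (1 - t)
Step 1 — (1 - t) = 1 - 0.181 = 0.819
Step 2 — T = 90639 / 0.819 ≈ 110670 N (5 s.f.)

110670 N


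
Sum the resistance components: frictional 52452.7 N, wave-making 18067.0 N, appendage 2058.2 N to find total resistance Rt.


Formula: Rt = Rf + Rw + Ra
Substituting: Rt = 52452.7 + 18067.0 + 2058.2
Result: Rt = 72577.9 N

72577.9 N


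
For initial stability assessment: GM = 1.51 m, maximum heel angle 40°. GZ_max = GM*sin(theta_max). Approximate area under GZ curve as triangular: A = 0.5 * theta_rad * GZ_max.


Formula: GZ_max = GM * sin(theta); Area = 0.5 * theta_rad * GZ_max
Step 1 — GZ_max = 1.51 * sin(40°) = 1.51 * 0.642788 = 0.97061 m
Step 2 — theta_rad = 40 * pi/180 = 0.698132 rad
Step 3 — Area = 0.5 * 0.698132 * 0.97061 ≈ 0.33881 m·rad (5 s.f.)

0.33881 m·rad


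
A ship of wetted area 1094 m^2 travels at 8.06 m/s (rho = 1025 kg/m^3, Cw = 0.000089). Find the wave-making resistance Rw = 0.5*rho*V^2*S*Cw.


Formula: Rw = 0.5 * rho * V^2 * S * Cw
Step 1 — V^2 = 8.06^2 = 64.9636
Step 2 — 0.5 * rho * V^2 = 0.5 * 1025 * 64.9636 = 33293.845
Step 3 — Rw = 33293.845 * 1094 * 0.000089 ≈ 3241.7 N (5 s.f.)

3241.7 N


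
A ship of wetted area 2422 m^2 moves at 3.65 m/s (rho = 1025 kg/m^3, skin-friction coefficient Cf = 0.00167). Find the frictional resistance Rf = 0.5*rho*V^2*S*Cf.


Formula: Rf = 0.5 * rho * V^2 * S * Cf
Step 1 — V^2 = 3.65^2 = 13.3225
Step 2 — 0.5 * rho * V^2 = 0.5 * 1025 * 13.3225 = 6827.78125
Step 3 — Rf = 6827.78125 * 2422 * 0.00167 ≈ 27617 N (5 s.f.)

27617 N


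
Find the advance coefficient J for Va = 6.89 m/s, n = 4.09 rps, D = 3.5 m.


Formula: J = Va / (n * D)
Step 1 — n * D = 4.09 * 3.5 = 14.315
Step 2 — J = 6.89 / 14.315 ≈ 0.48131 (5 s.f.)

0.48131


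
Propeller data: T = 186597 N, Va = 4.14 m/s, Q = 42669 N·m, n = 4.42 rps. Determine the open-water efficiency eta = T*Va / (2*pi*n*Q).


Formula: eta = T * Va / (2 * pi * n * Q)
Step 1 — numerator = T * Va = 186597 * 4.14 = 772511.58
Step 2 — 2 * pi * n = 2 * pi * 4.42 = 27.771679
Step 3 — denominator = 27.771679 * 42669 = 1184989.77
Step 4 — eta = 772511.58 / 1184989.77 ≈ 0.65191 (5 s.f.)

0.65191


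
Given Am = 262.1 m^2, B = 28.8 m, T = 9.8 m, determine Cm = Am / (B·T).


Formula: Cm = Am / (B * T)
Step 1 — B * T = 28.8 * 9.8 = 282.24 m^2
Step 2 — Cm = 262.1 / 282.24 ≈ 0.92864 (5 s.f.)

0.92864


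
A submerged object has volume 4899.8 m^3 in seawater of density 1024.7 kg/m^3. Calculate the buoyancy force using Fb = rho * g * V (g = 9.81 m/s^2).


Formula: Fb = rho * g * V
Substituting: Fb = 1024.7 * 9.81 * 4899.8
Intermediate: 1024.7 * 9.81 = 10052.307
Result: Fb = 10052.307 * 4899.8 ≈ 49254000 N (5 s.f.)

49254000 N


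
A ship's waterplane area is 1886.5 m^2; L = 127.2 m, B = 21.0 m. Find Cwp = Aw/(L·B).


Formula: Cwp = Aw / (L * B)
Step 1 — L * B = 127.2 * 21.0 = 2671.2 m^2
Step 2 — Cwp = 1886.5 / 2671.2 ≈ 0.70624 (5 s.f.)

0.70624


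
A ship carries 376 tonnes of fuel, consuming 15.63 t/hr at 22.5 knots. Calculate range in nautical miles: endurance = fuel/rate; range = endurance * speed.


Formula: endurance = fuel / rate; range = endurance * speed
Step 1 — endurance = 376 / 15.63 = 24.0563 hours
Step 2 — range = 24.0563 * 22.5 ≈ 541.27 nautical miles (5 s.f.)

541.27 NM


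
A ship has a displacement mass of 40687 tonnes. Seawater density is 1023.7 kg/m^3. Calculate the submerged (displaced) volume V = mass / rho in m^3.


Formula: V = mass / rho
Step 1 — convert tonnes to kg: 40687 t * 1000 = 40687000 kg
Step 2 — V = 40687000 / 1023.7 ≈ 39745 m^3 (5 s.f.)

39745 m^3


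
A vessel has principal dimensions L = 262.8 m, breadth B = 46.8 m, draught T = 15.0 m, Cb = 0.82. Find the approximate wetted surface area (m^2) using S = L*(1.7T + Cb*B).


Formula: S = 1.7*L*T + V/T with V = Cb*L*B*T, i.e. S = L * (1.7*T + Cb*B)
Step 1 — 1.7*T = 1.7 * 15.0 = 25.5 m
Step 2 — Cb*B = 0.82 * 46.8 = 38.376 m
Step 3 — 1.7*T + Cb*B = 25.5 + 38.376 = 63.876 m
Step 4 — S = 262.8 * 63.876 ≈ 16787 m^2 (5 s.f.)

16787 m^2


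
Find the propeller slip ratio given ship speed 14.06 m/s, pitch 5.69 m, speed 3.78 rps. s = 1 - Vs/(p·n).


Formula: s = 1 - Vs / (p * n)
Step 1 — p * n = 5.69 * 3.78 = 21.5082
Step 2 — Vs / (p*n) = 14.06 / 21.5082 = 0.653704 (6 d.p.)
Step 3 — s = 1 - 0.653704 = 0.346296

0.346296


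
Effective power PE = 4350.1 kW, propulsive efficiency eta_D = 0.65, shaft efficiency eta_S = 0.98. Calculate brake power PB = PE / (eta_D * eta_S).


Formula: PB = PE / (eta_D * eta_S)
Step 1 — combined efficiency = eta_D * eta_S = 0.65 * 0.98 = 0.637
Step 2 — PB = 4350.1 / 0.637 ≈ 6829.0 kW (5 s.f.)

6829.0 kW


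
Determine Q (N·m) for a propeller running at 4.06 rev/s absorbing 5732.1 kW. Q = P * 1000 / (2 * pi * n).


Formula: Q = P_W / (2 * pi * n)
Step 1 — P_W = 5732.1 kW * 1000 = 5732100.0 W
Step 2 — 2 * pi * n = 2 * pi * 4.06 = 25.509732
Step 3 — Q = 5732100.0 / 25.509732 ≈ 224700 N·m (5 s.f.)

224700 N·m


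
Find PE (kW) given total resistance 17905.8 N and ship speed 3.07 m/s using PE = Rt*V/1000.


Formula: PE = Rt * V / 1000 (kW)
Step 1 — PE (W) = 17905.8 * 3.07 = 54970.806 W
Step 2 — PE (kW) = 54970.806 / 1000 ≈ 54.971 kW (5 s.f.)

54.971 kW


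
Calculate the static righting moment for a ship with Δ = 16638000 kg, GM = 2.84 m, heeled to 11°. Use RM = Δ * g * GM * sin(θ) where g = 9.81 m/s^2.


Formula: GZ = GM * sin(theta); RM = disp * g * GZ
Step 1 — GZ = 2.84 * sin(11°) = 2.84 * 0.190809 = 0.541898 m
Step 2 — RM = 16638000 * 9.81 * 0.541898 ≈ 88448000 N·m (5 s.f.)

88448000 N·m


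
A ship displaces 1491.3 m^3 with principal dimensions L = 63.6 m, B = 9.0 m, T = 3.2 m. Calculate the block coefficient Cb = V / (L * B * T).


Formula: Cb = V / (L * B * T)
Step 1 — L * B * T = 63.6 * 9.0 * 3.2 = 1831.68 m^3
Step 2 — Cb = 1491.3 / 1831.68 ≈ 0.81417 (5 s.f.)

0.81417


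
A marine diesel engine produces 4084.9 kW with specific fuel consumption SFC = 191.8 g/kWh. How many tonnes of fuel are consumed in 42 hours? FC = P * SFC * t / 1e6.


Formula: FC (tonnes) = P * SFC * t / 1,000,000
Step 1 — P * SFC * t = 4084.9 * 191.8 * 42 = 32906320.44 g
Step 2 — FC (tonnes) = 32906320.44 / 1,000,000 ≈ 32.906 tonnes (5 s.f.)

32.906 tonnes


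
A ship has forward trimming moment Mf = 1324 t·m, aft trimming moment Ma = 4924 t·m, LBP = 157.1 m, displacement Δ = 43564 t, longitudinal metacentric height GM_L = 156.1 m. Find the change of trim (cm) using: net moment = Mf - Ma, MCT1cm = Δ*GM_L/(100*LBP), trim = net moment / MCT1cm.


Formula: net trimming moment = Mf - Ma; MCT1cm = Δ*GM_L/(100*LBP); trim = net moment / MCT1cm
Step 1 — net trimming moment = 1324 - 4924 = -3600 t·m
Step 2 — MCT1cm = 43564 * 156.1 / (100 * 157.1) = 432.867 t·m/cm
Step 3 — trim = -3600 / 432.867 ≈ -8.3166 cm (5 s.f.)

-8.3166 cm


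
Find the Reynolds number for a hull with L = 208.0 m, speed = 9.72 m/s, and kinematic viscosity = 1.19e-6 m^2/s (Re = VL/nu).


Formula: Re = V * L / nu
Step 1 — V * L = 9.72 * 208.0 = 2021.76 m^2/s
Step 2 — Re = 2021.76 / 1.19e-6 = 1.70e+09

1.70e+09


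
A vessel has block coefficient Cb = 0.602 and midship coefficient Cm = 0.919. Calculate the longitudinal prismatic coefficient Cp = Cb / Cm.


Formula: Cp = Cb / Cm
Substituting: Cp = 0.602 / 0.919
Result: Cp ≈ 0.65506 (5 s.f.)

0.65506


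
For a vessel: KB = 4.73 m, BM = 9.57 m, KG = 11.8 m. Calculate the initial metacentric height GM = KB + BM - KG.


Formula: GM = KB + BM - KG
Step 1 — KM = KB + BM = 4.73 + 9.57 = 14.3 m
Step 2 — GM = KM - KG = 14.3 - 11.8 = 2.5 m

2.5 m


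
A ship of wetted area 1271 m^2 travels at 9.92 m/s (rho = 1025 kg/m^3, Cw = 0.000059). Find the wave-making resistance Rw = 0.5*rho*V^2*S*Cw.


Formula: Rw = 0.5 * rho * V^2 * S * Cw
Step 1 — V^2 = 9.92^2 = 98.4064
Step 2 — 0.5 * rho * V^2 = 0.5 * 1025 * 98.4064 = 50433.28
Step 3 — Rw = 50433.28 * 1271 * 0.000059 ≈ 3781.9 N (5 s.f.)

3781.9 N


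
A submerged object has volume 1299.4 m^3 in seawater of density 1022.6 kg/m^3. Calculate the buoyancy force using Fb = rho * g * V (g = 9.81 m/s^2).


Formula: Fb = rho * g * V
Substituting: Fb = 1022.6 * 9.81 * 1299.4
Intermediate: 1022.6 * 9.81 = 10031.706
Result: Fb = 10031.706 * 1299.4 ≈ 13035000 N (5 s.f.)

13035000 N


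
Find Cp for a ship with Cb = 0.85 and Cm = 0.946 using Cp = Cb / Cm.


Formula: Cp = Cb / Cm
Substituting: Cp = 0.85 / 0.946
Result: Cp ≈ 0.89852 (5 s.f.)

0.89852


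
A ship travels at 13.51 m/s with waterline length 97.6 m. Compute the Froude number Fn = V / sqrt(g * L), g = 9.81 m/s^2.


Formula: Fn = V / sqrt(g * L)
Step 1 — g * L = 9.81 * 97.6 = 957.456
Step 2 — sqrt(g * L) = sqrt(957.456) = 30.942786
Step 3 — Fn = 13.51 / 30.942786 ≈ 0.43661 (5 s.f.)

0.43661


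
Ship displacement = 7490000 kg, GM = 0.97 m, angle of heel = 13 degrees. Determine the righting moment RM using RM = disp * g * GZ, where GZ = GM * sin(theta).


Formula: GZ = GM * sin(theta); RM = disp * g * GZ
Step 1 — GZ = 0.97 * sin(13°) = 0.97 * 0.224951 = 0.218202 m
Step 2 — RM = 7490000 * 9.81 * 0.218202 ≈ 16033000 N·m (5 s.f.)

16033000 N·m


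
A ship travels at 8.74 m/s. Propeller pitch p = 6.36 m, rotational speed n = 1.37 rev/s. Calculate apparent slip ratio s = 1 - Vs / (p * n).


Formula: s = 1 - Vs / (p * n)
Step 1 — p * n = 6.36 * 1.37 = 8.7132
Step 2 — Vs / (p*n) = 8.74 / 8.7132 = 1.003076 (6 d.p.)
Step 3 — s = 1 - 1.003076 = -0.003076

-0.003076


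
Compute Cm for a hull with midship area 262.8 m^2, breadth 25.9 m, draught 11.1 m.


Formula: Cm = Am / (B * T)
Step 1 — B * T = 25.9 * 11.1 = 287.49 m^2
Step 2 — Cm = 262.8 / 287.49 ≈ 0.91412 (5 s.f.)

0.91412


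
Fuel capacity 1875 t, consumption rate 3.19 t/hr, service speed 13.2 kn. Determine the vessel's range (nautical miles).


Formula: endurance = fuel / rate; range = endurance * speed
Step 1 — endurance = 1875 / 3.19 = 587.7743 hours
Step 2 — range = 587.7743 * 13.2 ≈ 7758.6 nautical miles (5 s.f.)

7758.6 NM


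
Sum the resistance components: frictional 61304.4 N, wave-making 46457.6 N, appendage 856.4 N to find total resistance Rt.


Formula: Rt = Rf + Rw + Ra
Substituting: Rt = 61304.4 + 46457.6 + 856.4
Result: Rt = 108618.4 N

108618.4 N


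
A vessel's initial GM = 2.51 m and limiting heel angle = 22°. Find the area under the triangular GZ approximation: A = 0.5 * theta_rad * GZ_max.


Formula: GZ_max = GM * sin(theta); Area = 0.5 * theta_rad * GZ_max
Step 1 — GZ_max = 2.51 * sin(22°) = 2.51 * 0.374607 = 0.940264 m
Step 2 — theta_rad = 22 * pi/180 = 0.383972 rad
Step 3 — Area = 0.5 * 0.383972 * 0.940264 ≈ 0.18052 m·rad (5 s.f.)

0.18052 m·rad


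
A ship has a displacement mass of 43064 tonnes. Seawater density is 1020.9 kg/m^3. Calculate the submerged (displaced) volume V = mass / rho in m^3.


Formula: V = mass / rho
Step 1 — convert tonnes to kg: 43064 t * 1000 = 43064000 kg
Step 2 — V = 43064000 / 1020.9 ≈ 42182 m^3 (5 s.f.)

42182 m^3


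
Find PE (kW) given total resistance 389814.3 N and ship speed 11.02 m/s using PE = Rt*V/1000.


Formula: PE = Rt * V / 1000 (kW)
Step 1 — PE (W) = 389814.3 * 11.02 = 4295753.586 W
Step 2 — PE (kW) = 4295753.586 / 1000 ≈ 4295.8 kW (5 s.f.)

4295.8 kW


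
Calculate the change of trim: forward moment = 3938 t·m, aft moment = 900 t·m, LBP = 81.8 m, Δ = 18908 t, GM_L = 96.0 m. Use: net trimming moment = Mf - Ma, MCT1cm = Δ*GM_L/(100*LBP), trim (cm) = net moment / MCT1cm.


Formula: net trimming moment = Mf - Ma; MCT1cm = Δ*GM_L/(100*LBP); trim = net moment / MCT1cm
Step 1 — net trimming moment = 3938 - 900 = 3038 t·m
Step 2 — MCT1cm = 18908 * 96.0 / (100 * 81.8) = 221.9032 t·m/cm
Step 3 — trim = 3038 / 221.9032 ≈ 13.691 cm (5 s.f.)

13.691 cm


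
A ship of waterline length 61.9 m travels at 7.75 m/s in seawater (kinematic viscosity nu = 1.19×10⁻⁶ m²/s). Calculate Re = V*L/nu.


Formula: Re = V * L / nu
Step 1 — V * L = 7.75 * 61.9 = 479.725 m^2/s
Step 2 — Re = 479.725 / 1.19e-6 = 4.03e+08

4.03e+08


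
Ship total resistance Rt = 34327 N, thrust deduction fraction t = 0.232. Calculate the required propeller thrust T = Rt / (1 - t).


Formula: T = Rt / (1 - t)
Step 1 — (1 - t) = 1 - 0.232 = 0.768
Step 2 — T = 34327 / 0.768 ≈ 44697 N (5 s.f.)

44697 N


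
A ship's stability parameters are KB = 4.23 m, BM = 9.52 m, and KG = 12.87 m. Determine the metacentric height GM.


Formula: GM = KB + BM - KG
Step 1 — KM = KB + BM = 4.23 + 9.52 = 13.75 m
Step 2 — GM = KM - KG = 13.75 - 12.87 = 0.88 m

0.88 m


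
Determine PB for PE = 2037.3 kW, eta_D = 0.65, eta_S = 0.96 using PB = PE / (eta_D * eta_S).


Formula: PB = PE / (eta_D * eta_S)
Step 1 — combined efficiency = eta_D * eta_S = 0.65 * 0.96 = 0.624
Step 2 — PB = 2037.3 / 0.624 ≈ 3264.9 kW (5 s.f.)

3264.9 kW


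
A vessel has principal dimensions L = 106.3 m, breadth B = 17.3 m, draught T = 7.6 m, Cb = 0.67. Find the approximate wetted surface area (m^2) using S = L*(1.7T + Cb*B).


Formula: S = 1.7*L*T + V/T with V = Cb*L*B*T, i.e. S = L * (1.7*T + Cb*B)
Step 1 — 1.7*T = 1.7 * 7.6 = 12.92 m
Step 2 — Cb*B = 0.67 * 17.3 = 11.591 m
Step 3 — 1.7*T + Cb*B = 12.92 + 11.591 = 24.511 m
Step 4 — S = 106.3 * 24.511 ≈ 2605.5 m^2 (5 s.f.)

2605.5 m^2


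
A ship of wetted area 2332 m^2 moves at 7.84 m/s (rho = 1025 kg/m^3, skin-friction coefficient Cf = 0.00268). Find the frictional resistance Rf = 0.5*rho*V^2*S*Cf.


Formula: Rf = 0.5 * rho * V^2 * S * Cf
Step 1 — V^2 = 7.84^2 = 61.4656
Step 2 — 0.5 * rho * V^2 = 0.5 * 1025 * 61.4656 = 31501.12
Step 3 — Rf = 31501.12 * 2332 * 0.00268 ≈ 196870 N (5 s.f.)

196870 N


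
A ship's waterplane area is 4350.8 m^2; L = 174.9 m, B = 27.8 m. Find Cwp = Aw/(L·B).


Formula: Cwp = Aw / (L * B)
Step 1 — L * B = 174.9 * 27.8 = 4862.22 m^2
Step 2 — Cwp = 4350.8 / 4862.22 ≈ 0.89482 (5 s.f.)

0.89482


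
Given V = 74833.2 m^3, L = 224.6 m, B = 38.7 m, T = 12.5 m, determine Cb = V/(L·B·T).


Formula: Cb = V / (L * B * T)
Step 1 — L * B * T = 224.6 * 38.7 * 12.5 = 108650.25 m^3
Step 2 — Cb = 74833.2 / 108650.25 ≈ 0.68875 (5 s.f.)

0.68875


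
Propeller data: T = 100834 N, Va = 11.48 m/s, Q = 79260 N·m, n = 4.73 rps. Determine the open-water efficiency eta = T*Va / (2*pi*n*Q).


Formula: eta = T * Va / (2 * pi * n * Q)
Step 1 — numerator = T * Va = 100834 * 11.48 = 1157574.32
Step 2 — 2 * pi * n = 2 * pi * 4.73 = 29.719467
Step 3 — denominator = 29.719467 * 79260 = 2355564.95
Step 4 — eta = 1157574.32 / 2355564.95 ≈ 0.49142 (5 s.f.)

0.49142


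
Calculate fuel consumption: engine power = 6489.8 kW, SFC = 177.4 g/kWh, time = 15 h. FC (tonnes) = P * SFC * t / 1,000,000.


Formula: FC (tonnes) = P * SFC * t / 1,000,000
Step 1 — P * SFC * t = 6489.8 * 177.4 * 15 = 17269357.8 g
Step 2 — FC (tonnes) = 17269357.8 / 1,000,000 ≈ 17.269 tonnes (5 s.f.)

17.269 tonnes


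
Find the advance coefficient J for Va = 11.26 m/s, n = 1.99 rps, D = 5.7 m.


Formula: J = Va / (n * D)
Step 1 — n * D = 1.99 * 5.7 = 11.343
Step 2 — J = 11.26 / 11.343 ≈ 0.99268 (5 s.f.)

0.99268


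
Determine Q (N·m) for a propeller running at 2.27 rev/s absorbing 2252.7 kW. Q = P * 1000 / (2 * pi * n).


Formula: Q = P_W / (2 * pi * n)
Step 1 — P_W = 2252.7 kW * 1000 = 2252700.0 W
Step 2 — 2 * pi * n = 2 * pi * 2.27 = 14.262831
Step 3 — Q = 2252700.0 / 14.262831 ≈ 157940 N·m (5 s.f.)

157940 N·m


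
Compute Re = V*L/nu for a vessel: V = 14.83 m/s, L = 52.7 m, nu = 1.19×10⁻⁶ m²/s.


Formula: Re = V * L / nu
Step 1 — V * L = 14.83 * 52.7 = 781.541 m^2/s
Step 2 — Re = 781.541 / 1.19e-6 = 6.57e+08

6.57e+08


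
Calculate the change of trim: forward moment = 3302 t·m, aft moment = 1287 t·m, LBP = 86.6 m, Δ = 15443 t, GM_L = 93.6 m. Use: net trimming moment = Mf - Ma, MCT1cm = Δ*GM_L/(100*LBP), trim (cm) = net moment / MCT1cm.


Formula: net trimming moment = Mf - Ma; MCT1cm = Δ*GM_L/(100*LBP); trim = net moment / MCT1cm
Step 1 — net trimming moment = 3302 - 1287 = 2015 t·m
Step 2 — MCT1cm = 15443 * 93.6 / (100 * 86.6) = 166.9128 t·m/cm
Step 3 — trim = 2015 / 166.9128 ≈ 12.072 cm (5 s.f.)

12.072 cm


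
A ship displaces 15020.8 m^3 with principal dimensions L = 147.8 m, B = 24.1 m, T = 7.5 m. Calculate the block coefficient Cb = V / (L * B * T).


Formula: Cb = V / (L * B * T)
Step 1 — L * B * T = 147.8 * 24.1 * 7.5 = 26714.85 m^3
Step 2 — Cb = 15020.8 / 26714.85 ≈ 0.56226 (5 s.f.)

0.56226


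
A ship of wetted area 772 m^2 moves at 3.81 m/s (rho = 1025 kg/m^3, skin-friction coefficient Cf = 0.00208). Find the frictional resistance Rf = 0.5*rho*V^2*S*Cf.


Formula: Rf = 0.5 * rho * V^2 * S * Cf
Step 1 — V^2 = 3.81^2 = 14.5161
Step 2 — 0.5 * rho * V^2 = 0.5 * 1025 * 14.5161 = 7439.50125
Step 3 — Rf = 7439.50125 * 772 * 0.00208 ≈ 11946 N (5 s.f.)

11946 N


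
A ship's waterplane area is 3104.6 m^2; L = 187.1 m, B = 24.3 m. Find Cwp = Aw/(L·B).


Formula: Cwp = Aw / (L * B)
Step 1 — L * B = 187.1 * 24.3 = 4546.53 m^2
Step 2 — Cwp = 3104.6 / 4546.53 ≈ 0.68285 (5 s.f.)

0.68285


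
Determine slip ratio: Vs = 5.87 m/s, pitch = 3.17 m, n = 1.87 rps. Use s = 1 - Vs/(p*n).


Formula: s = 1 - Vs / (p * n)
Step 1 — p * n = 3.17 * 1.87 = 5.9279
Step 2 — Vs / (p*n) = 5.87 / 5.9279 = 0.990233 (6 d.p.)
Step 3 — s = 1 - 0.990233 = 0.009767

0.009767


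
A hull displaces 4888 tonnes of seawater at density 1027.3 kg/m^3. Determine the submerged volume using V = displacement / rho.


Formula: V = mass / rho
Step 1 — convert tonnes to kg: 4888 t * 1000 = 4888000 kg
Step 2 — V = 4888000 / 1027.3 ≈ 4758.1 m^3 (5 s.f.)

4758.1 m^3


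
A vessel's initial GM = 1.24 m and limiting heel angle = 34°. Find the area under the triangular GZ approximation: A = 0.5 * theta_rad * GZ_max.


Formula: GZ_max = GM * sin(theta); Area = 0.5 * theta_rad * GZ_max
Step 1 — GZ_max = 1.24 * sin(34°) = 1.24 * 0.559193 = 0.693399 m
Step 2 — theta_rad = 34 * pi/180 = 0.593412 rad
Step 3 — Area = 0.5 * 0.593412 * 0.693399 ≈ 0.20574 m·rad (5 s.f.)

0.20574 m·rad


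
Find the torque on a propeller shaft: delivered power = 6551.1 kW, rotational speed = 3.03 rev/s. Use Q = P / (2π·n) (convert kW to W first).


Formula: Q = P_W / (2 * pi * n)
Step 1 — P_W = 6551.1 kW * 1000 = 6551100.0 W
Step 2 — 2 * pi * n = 2 * pi * 3.03 = 19.038051
Step 3 — Q = 6551100.0 / 19.038051 ≈ 344110 N·m (5 s.f.)

344110 N·m


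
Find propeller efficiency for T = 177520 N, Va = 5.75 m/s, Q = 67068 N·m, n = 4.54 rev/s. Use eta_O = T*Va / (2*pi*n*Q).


Formula: eta = T * Va / (2 * pi * n * Q)
Step 1 — numerator = T * Va = 177520 * 5.75 = 1020740.0
Step 2 — 2 * pi * n = 2 * pi * 4.54 = 28.525661
Step 3 — denominator = 28.525661 * 67068 = 1913159.03
Step 4 — eta = 1020740.0 / 1913159.03 ≈ 0.53354 (5 s.f.)

0.53354


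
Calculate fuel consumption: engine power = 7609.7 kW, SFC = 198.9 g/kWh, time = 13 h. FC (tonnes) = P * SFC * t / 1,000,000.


Formula: FC (tonnes) = P * SFC * t / 1,000,000
Step 1 — P * SFC * t = 7609.7 * 198.9 * 13 = 19676401.29 g
Step 2 — FC (tonnes) = 19676401.29 / 1,000,000 ≈ 19.676 tonnes (5 s.f.)

19.676 tonnes


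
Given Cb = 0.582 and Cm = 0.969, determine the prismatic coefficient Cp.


Formula: Cp = Cb / Cm
Substituting: Cp = 0.582 / 0.969
Result: Cp ≈ 0.60062 (5 s.f.)

0.60062


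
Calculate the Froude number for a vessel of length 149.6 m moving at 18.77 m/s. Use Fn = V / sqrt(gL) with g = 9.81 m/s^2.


Formula: Fn = V / sqrt(g * L)
Step 1 — g * L = 9.81 * 149.6 = 1467.576
Step 2 — sqrt(g * L) = sqrt(1467.576) = 38.308955
Step 3 — Fn = 18.77 / 38.308955 ≈ 0.48996 (5 s.f.)

0.48996


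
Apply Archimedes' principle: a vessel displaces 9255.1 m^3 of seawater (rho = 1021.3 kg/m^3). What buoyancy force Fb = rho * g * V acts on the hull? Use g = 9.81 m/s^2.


Formula: Fb = rho * g * V
Substituting: Fb = 1021.3 * 9.81 * 9255.1
Intermediate: 1021.3 * 9.81 = 10018.953
Result: Fb = 10018.953 * 9255.1 ≈ 92726000 N (5 s.f.)

92726000 N


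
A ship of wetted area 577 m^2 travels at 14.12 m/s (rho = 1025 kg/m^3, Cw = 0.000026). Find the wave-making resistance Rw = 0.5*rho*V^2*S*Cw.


Formula: Rw = 0.5 * rho * V^2 * S * Cw
Step 1 — V^2 = 14.12^2 = 199.3744
Step 2 — 0.5 * rho * V^2 = 0.5 * 1025 * 199.3744 = 102179.38
Step 3 — Rw = 102179.38 * 577 * 0.000026 ≈ 1532.9 N (5 s.f.)

1532.9 N


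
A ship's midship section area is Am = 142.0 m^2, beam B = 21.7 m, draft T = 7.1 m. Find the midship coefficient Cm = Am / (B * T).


Formula: Cm = Am / (B * T)
Step 1 — B * T = 21.7 * 7.1 = 154.07 m^2
Step 2 — Cm = 142.0 / 154.07 ≈ 0.92166 (5 s.f.)

0.92166


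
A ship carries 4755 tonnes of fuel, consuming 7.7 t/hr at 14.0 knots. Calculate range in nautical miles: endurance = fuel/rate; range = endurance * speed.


Formula: endurance = fuel / rate; range = endurance * speed
Step 1 — endurance = 4755 / 7.7 = 617.5325 hours
Step 2 — range = 617.5325 * 14.0 ≈ 8645.5 nautical miles (5 s.f.)

8645.5 NM


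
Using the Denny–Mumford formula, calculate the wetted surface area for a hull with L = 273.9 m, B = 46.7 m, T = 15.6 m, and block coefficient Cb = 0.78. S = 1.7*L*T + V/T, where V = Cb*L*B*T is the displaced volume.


Formula: S = 1.7*L*T + V/T with V = Cb*L*B*T, i.e. S = L * (1.7*T + Cb*B)
Step 1 — 1.7*T = 1.7 * 15.6 = 26.52 m
Step 2 — Cb*B = 0.78 * 46.7 = 36.426 m
Step 3 — 1.7*T + Cb*B = 26.52 + 36.426 = 62.946 m
Step 4 — S = 273.9 * 62.946 ≈ 17241 m^2 (5 s.f.)

17241 m^2


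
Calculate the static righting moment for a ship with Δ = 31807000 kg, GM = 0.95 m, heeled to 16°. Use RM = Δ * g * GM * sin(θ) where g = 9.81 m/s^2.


Formula: GZ = GM * sin(theta); RM = disp * g * GZ
Step 1 — GZ = 0.95 * sin(16°) = 0.95 * 0.275637 = 0.261855 m
Step 2 — RM = 31807000 * 9.81 * 0.261855 ≈ 81706000 N·m (5 s.f.)

81706000 N·m


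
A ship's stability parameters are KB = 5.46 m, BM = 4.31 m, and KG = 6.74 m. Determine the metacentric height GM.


Formula: GM = KB + BM - KG
Step 1 — KM = KB + BM = 5.46 + 4.31 = 9.77 m
Step 2 — GM = KM - KG = 9.77 - 6.74 = 3.03 m

3.03 m


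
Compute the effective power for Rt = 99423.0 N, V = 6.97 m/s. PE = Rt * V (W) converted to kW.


Formula: PE = Rt * V / 1000 (kW)
Step 1 — PE (W) = 99423.0 * 6.97 = 692978.31 W
Step 2 — PE (kW) = 692978.31 / 1000 ≈ 692.98 kW (5 s.f.)

692.98 kW


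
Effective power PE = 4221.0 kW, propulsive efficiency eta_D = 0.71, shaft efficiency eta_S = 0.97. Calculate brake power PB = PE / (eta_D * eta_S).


Formula: PB = PE / (eta_D * eta_S)
Step 1 — combined efficiency = eta_D * eta_S = 0.71 * 0.97 = 0.6887
Step 2 — PB = 4221.0 / 0.6887 ≈ 6128.9 kW (5 s.f.)

6128.9 kW


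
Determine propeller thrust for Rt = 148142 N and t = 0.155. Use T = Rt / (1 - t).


Formula: T = Rt / (1 - t)
Step 1 — (1 - t) = 1 - 0.155 = 0.845
Step 2 — T = 148142 / 0.845 ≈ 175320 N (5 s.f.)

175320 N


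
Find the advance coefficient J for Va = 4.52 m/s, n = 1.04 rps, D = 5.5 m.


Formula: J = Va / (n * D)
Step 1 — n * D = 1.04 * 5.5 = 5.72
Step 2 — J = 4.52 / 5.72 ≈ 0.79021 (5 s.f.)

0.79021


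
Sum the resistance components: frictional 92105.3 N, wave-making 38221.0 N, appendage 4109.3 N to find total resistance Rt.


Formula: Rt = Rf + Rw + Ra
Substituting: Rt = 92105.3 + 38221.0 + 4109.3
Result: Rt = 134435.6 N

134435.6 N


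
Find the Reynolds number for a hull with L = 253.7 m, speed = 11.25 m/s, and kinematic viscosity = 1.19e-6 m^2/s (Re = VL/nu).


Formula: Re = V * L / nu
Step 1 — V * L = 11.25 * 253.7 = 2854.125 m^2/s
Step 2 — Re = 2854.125 / 1.19e-6 = 2.40e+09

2.40e+09


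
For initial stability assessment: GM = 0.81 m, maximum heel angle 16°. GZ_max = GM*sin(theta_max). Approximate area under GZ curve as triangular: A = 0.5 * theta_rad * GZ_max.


Formula: GZ_max = GM * sin(theta); Area = 0.5 * theta_rad * GZ_max
Step 1 — GZ_max = 0.81 * sin(16°) = 0.81 * 0.275637 = 0.223266 m
Step 2 — theta_rad = 16 * pi/180 = 0.279253 rad
Step 3 — Area = 0.5 * 0.279253 * 0.223266 ≈ 0.031174 m·rad (5 s.f.)

0.031174 m·rad


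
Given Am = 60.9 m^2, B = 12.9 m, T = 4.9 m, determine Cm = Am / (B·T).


Formula: Cm = Am / (B * T)
Step 1 — B * T = 12.9 * 4.9 = 63.21 m^2
Step 2 — Cm = 60.9 / 63.21 ≈ 0.96346 (5 s.f.)

0.96346


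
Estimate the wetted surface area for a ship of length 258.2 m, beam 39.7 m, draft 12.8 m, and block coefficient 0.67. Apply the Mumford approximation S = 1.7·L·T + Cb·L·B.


Formula: S = 1.7*L*T + V/T with V = Cb*L*B*T, i.e. S = L * (1.7*T + Cb*B)
Step 1 — 1.7*T = 1.7 * 12.8 = 21.76 m
Step 2 — Cb*B = 0.67 * 39.7 = 26.599 m
Step 3 — 1.7*T + Cb*B = 21.76 + 26.599 = 48.359 m
Step 4 — S = 258.2 * 48.359 ≈ 12486 m^2 (5 s.f.)

12486 m^2


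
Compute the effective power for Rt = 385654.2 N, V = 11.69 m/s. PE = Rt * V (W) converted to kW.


Formula: PE = Rt * V / 1000 (kW)
Step 1 — PE (W) = 385654.2 * 11.69 = 4508297.598 W
Step 2 — PE (kW) = 4508297.598 / 1000 ≈ 4508.3 kW (5 s.f.)

4508.3 kW


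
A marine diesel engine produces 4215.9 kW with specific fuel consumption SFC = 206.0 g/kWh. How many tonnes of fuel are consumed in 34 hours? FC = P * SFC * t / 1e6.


Formula: FC (tonnes) = P * SFC * t / 1,000,000
Step 1 — P * SFC * t = 4215.9 * 206.0 * 34 = 29528163.6 g
Step 2 — FC (tonnes) = 29528163.6 / 1,000,000 ≈ 29.528 tonnes (5 s.f.)

29.528 tonnes


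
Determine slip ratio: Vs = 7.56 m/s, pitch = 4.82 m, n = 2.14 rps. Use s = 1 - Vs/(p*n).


Formula: s = 1 - Vs / (p * n)
Step 1 — p * n = 4.82 * 2.14 = 10.3148
Step 2 — Vs / (p*n) = 7.56 / 10.3148 = 0.732927 (6 d.p.)
Step 3 — s = 1 - 0.732927 = 0.267073

0.267073


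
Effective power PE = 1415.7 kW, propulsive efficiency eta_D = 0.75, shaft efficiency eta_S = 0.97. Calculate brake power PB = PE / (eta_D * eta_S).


Formula: PB = PE / (eta_D * eta_S)
Step 1 — combined efficiency = eta_D * eta_S = 0.75 * 0.97 = 0.7275
Step 2 — PB = 1415.7 / 0.7275 ≈ 1946.0 kW (5 s.f.)

1946.0 kW


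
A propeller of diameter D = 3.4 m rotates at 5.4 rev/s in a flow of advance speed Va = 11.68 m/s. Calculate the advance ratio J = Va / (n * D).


Formula: J = Va / (n * D)
Step 1 — n * D = 5.4 * 3.4 = 18.36
Step 2 — J = 11.68 / 18.36 ≈ 0.63617 (5 s.f.)

0.63617


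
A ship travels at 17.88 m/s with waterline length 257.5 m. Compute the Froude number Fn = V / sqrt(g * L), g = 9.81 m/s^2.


Formula: Fn = V / sqrt(g * L)
Step 1 — g * L = 9.81 * 257.5 = 2526.075
Step 2 — sqrt(g * L) = sqrt(2526.075) = 50.260074
Step 3 — Fn = 17.88 / 50.260074 ≈ 0.35575 (5 s.f.)

0.35575


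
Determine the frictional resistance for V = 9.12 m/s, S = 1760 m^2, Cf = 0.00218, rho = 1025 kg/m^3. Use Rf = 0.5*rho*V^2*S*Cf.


Formula: Rf = 0.5 * rho * V^2 * S * Cf
Step 1 — V^2 = 9.12^2 = 83.1744
Step 2 — 0.5 * rho * V^2 = 0.5 * 1025 * 83.1744 = 42626.88
Step 3 — Rf = 42626.88 * 1760 * 0.00218 ≈ 163550 N (5 s.f.)

163550 N


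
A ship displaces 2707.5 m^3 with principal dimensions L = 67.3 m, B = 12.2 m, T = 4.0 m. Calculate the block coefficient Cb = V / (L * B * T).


Formula: Cb = V / (L * B * T)
Step 1 — L * B * T = 67.3 * 12.2 * 4.0 = 3284.24 m^3
Step 2 — Cb = 2707.5 / 3284.24 ≈ 0.82439 (5 s.f.)

0.82439


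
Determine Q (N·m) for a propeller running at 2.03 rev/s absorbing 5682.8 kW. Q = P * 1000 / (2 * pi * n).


Formula: Q = P_W / (2 * pi * n)
Step 1 — P_W = 5682.8 kW * 1000 = 5682800.0 W
Step 2 — 2 * pi * n = 2 * pi * 2.03 = 12.754866
Step 3 — Q = 5682800.0 / 12.754866 ≈ 445540 N·m (5 s.f.)

445540 N·m


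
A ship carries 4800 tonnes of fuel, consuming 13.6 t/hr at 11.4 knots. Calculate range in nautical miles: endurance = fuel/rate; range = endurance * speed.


Formula: endurance = fuel / rate; range = endurance * speed
Step 1 — endurance = 4800 / 13.6 = 352.9412 hours
Step 2 — range = 352.9412 * 11.4 ≈ 4023.5 nautical miles (5 s.f.)

4023.5 NM


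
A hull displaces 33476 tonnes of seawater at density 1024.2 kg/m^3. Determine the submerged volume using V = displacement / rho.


Formula: V = mass / rho
Step 1 — convert tonnes to kg: 33476 t * 1000 = 33476000 kg
Step 2 — V = 33476000 / 1024.2 ≈ 32685 m^3 (5 s.f.)

32685 m^3


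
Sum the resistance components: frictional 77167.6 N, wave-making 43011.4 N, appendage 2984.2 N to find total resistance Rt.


Formula: Rt = Rf + Rw + Ra
Substituting: Rt = 77167.6 + 43011.4 + 2984.2
Result: Rt = 123163.2 N

123163.2 N


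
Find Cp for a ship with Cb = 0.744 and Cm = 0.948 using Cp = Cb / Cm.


Formula: Cp = Cb / Cm
Substituting: Cp = 0.744 / 0.948
Result: Cp ≈ 0.78481 (5 s.f.)

0.78481


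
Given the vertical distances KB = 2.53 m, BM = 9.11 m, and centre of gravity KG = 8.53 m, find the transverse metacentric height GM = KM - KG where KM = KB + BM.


Formula: GM = KB + BM - KG
Step 1 — KM = KB + BM = 2.53 + 9.11 = 11.64 m
Step 2 — GM = KM - KG = 11.64 - 8.53 = 3.11 m

3.11 m


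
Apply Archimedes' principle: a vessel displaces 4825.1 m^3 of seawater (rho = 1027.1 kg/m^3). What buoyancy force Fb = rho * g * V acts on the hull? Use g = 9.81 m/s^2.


Formula: Fb = rho * g * V
Substituting: Fb = 1027.1 * 9.81 * 4825.1
Intermediate: 1027.1 * 9.81 = 10075.851
Result: Fb = 10075.851 * 4825.1 ≈ 48617000 N (5 s.f.)

48617000 N


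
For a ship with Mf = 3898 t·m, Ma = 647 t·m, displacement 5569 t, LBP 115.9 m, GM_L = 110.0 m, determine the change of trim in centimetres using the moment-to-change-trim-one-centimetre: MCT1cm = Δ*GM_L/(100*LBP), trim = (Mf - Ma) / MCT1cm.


Formula: net trimming moment = Mf - Ma; MCT1cm = Δ*GM_L/(100*LBP); trim = net moment / MCT1cm
Step 1 — net trimming moment = 3898 - 647 = 3251 t·m
Step 2 — MCT1cm = 5569 * 110.0 / (100 * 115.9) = 52.855 t·m/cm
Step 3 — trim = 3251 / 52.855 ≈ 61.508 cm (5 s.f.)

61.508 cm


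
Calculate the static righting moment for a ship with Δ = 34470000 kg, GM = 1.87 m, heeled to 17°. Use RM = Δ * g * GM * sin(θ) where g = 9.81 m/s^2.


Formula: GZ = GM * sin(theta); RM = disp * g * GZ
Step 1 — GZ = 1.87 * sin(17°) = 1.87 * 0.292372 = 0.546736 m
Step 2 — RM = 34470000 * 9.81 * 0.546736 ≈ 184880000 N·m (5 s.f.)

184880000 N·m


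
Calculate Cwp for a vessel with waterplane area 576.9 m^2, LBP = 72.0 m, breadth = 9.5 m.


Formula: Cwp = Aw / (L * B)
Step 1 — L * B = 72.0 * 9.5 = 684.0 m^2
Step 2 — Cwp = 576.9 / 684.0 ≈ 0.84342 (5 s.f.)

0.84342


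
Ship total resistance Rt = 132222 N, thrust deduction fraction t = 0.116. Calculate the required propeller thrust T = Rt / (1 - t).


Formula: T = Rt / (1 - t)
Step 1 — (1 - t) = 1 - 0.116 = 0.884
Step 2 — T = 132222 / 0.884 ≈ 149570 N (5 s.f.)

149570 N


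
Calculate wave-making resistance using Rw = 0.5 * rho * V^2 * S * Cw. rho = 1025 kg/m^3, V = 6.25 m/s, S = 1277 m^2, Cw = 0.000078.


Formula: Rw = 0.5 * rho * V^2 * S * Cw
Step 1 — V^2 = 6.25^2 = 39.0625
Step 2 — 0.5 * rho * V^2 = 0.5 * 1025 * 39.0625 = 20019.53125
Step 3 — Rw = 20019.53125 * 1277 * 0.000078 ≈ 1994.1 N (5 s.f.)

1994.1 N


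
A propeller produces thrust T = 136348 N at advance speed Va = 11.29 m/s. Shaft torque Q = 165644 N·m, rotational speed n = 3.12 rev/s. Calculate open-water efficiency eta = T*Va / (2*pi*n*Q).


Formula: eta = T * Va / (2 * pi * n * Q)
Step 1 — numerator = T * Va = 136348 * 11.29 = 1539368.92
Step 2 — 2 * pi * n = 2 * pi * 3.12 = 19.603538
Step 3 — denominator = 19.603538 * 165644 = 3247208.45
Step 4 — eta = 1539368.92 / 3247208.45 ≈ 0.47406 (5 s.f.)

0.47406


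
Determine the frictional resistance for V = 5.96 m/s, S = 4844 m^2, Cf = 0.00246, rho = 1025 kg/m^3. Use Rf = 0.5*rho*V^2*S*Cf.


Formula: Rf = 0.5 * rho * V^2 * S * Cf
Step 1 — V^2 = 5.96^2 = 35.5216
Step 2 — 0.5 * rho * V^2 = 0.5 * 1025 * 35.5216 = 18204.82
Step 3 — Rf = 18204.82 * 4844 * 0.00246 ≈ 216930 N (5 s.f.)

216930 N


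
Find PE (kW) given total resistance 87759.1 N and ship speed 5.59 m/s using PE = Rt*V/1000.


Formula: PE = Rt * V / 1000 (kW)
Step 1 — PE (W) = 87759.1 * 5.59 = 490573.369 W
Step 2 — PE (kW) = 490573.369 / 1000 ≈ 490.57 kW (5 s.f.)

490.57 kW


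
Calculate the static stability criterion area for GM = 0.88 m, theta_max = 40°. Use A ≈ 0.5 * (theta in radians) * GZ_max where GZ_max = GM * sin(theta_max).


Formula: GZ_max = GM * sin(theta); Area = 0.5 * theta_rad * GZ_max
Step 1 — GZ_max = 0.88 * sin(40°) = 0.88 * 0.642788 = 0.565653 m
Step 2 — theta_rad = 40 * pi/180 = 0.698132 rad
Step 3 — Area = 0.5 * 0.698132 * 0.565653 ≈ 0.19745 m·rad (5 s.f.)

0.19745 m·rad


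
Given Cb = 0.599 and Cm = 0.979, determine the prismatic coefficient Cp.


Formula: Cp = Cb / Cm
Substituting: Cp = 0.599 / 0.979
Result: Cp ≈ 0.61185 (5 s.f.)

0.61185


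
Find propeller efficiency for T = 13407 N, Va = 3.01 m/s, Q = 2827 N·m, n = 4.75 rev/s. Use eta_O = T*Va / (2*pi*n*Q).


Formula: eta = T * Va / (2 * pi * n * Q)
Step 1 — numerator = T * Va = 13407 * 3.01 = 40355.07
Step 2 — 2 * pi * n = 2 * pi * 4.75 = 29.84513
Step 3 — denominator = 29.84513 * 2827 = 84372.18
Step 4 — eta = 40355.07 / 84372.18 ≈ 0.47830 (5 s.f.)

0.47830


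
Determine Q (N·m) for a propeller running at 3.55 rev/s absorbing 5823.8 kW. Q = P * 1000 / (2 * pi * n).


Formula: Q = P_W / (2 * pi * n)
Step 1 — P_W = 5823.8 kW * 1000 = 5823800.0 W
Step 2 — 2 * pi * n = 2 * pi * 3.55 = 22.305308
Step 3 — Q = 5823800.0 / 22.305308 ≈ 261090 N·m (5 s.f.)

261090 N·m


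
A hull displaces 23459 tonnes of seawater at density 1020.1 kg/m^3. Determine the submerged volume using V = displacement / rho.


Formula: V = mass / rho
Step 1 — convert tonnes to kg: 23459 t * 1000 = 23459000 kg
Step 2 — V = 23459000 / 1020.1 ≈ 22997 m^3 (5 s.f.)

22997 m^3


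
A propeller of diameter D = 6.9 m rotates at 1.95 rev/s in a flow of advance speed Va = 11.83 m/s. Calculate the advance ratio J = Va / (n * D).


Formula: J = Va / (n * D)
Step 1 — n * D = 1.95 * 6.9 = 13.455
Step 2 — J = 11.83 / 13.455 ≈ 0.87923 (5 s.f.)

0.87923


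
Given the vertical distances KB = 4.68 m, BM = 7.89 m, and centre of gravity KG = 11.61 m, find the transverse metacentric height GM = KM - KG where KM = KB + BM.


Formula: GM = KB + BM - KG
Step 1 — KM = KB + BM = 4.68 + 7.89 = 12.57 m
Step 2 — GM = KM - KG = 12.57 - 11.61 = 0.96 m

0.96 m


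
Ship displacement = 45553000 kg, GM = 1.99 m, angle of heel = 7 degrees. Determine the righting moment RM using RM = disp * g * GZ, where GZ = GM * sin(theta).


Formula: GZ = GM * sin(theta); RM = disp * g * GZ
Step 1 — GZ = 1.99 * sin(7°) = 1.99 * 0.121869 = 0.242519 m
Step 2 — RM = 45553000 * 9.81 * 0.242519 ≈ 108380000 N·m (5 s.f.)

108380000 N·m


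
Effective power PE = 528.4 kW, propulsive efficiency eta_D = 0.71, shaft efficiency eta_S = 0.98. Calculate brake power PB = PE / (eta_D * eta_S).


Formula: PB = PE / (eta_D * eta_S)
Step 1 — combined efficiency = eta_D * eta_S = 0.71 * 0.98 = 0.6958
Step 2 — PB = 528.4 / 0.6958 ≈ 759.41 kW (5 s.f.)

759.41 kW


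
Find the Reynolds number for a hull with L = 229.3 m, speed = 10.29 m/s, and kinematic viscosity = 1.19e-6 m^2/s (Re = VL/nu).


Formula: Re = V * L / nu
Step 1 — V * L = 10.29 * 229.3 = 2359.497 m^2/s
Step 2 — Re = 2359.497 / 1.19e-6 = 1.98e+09

1.98e+09


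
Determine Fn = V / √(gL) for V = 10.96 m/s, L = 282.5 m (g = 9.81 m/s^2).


Formula: Fn = V / sqrt(g * L)
Step 1 — g * L = 9.81 * 282.5 = 2771.325
Step 2 — sqrt(g * L) = sqrt(2771.325) = 52.643376
Step 3 — Fn = 10.96 / 52.643376 ≈ 0.20819 (5 s.f.)

0.20819


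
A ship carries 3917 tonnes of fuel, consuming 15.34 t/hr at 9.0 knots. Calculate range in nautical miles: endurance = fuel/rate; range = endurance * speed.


Formula: endurance = fuel / rate; range = endurance * speed
Step 1 — endurance = 3917 / 15.34 = 255.3455 hours
Step 2 — range = 255.3455 * 9.0 ≈ 2298.1 nautical miles (5 s.f.)

2298.1 NM


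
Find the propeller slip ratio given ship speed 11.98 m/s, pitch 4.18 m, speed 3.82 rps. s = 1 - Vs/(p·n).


Formula: s = 1 - Vs / (p * n)
Step 1 — p * n = 4.18 * 3.82 = 15.9676
Step 2 — Vs / (p*n) = 11.98 / 15.9676 = 0.750269 (6 d.p.)
Step 3 — s = 1 - 0.750269 = 0.249731

0.249731


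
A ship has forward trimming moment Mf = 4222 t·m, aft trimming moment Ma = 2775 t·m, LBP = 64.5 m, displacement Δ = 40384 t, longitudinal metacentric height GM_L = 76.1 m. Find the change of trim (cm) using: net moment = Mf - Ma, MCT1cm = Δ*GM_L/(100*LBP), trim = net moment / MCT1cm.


Formula: net trimming moment = Mf - Ma; MCT1cm = Δ*GM_L/(100*LBP); trim = net moment / MCT1cm
Step 1 — net trimming moment = 4222 - 2775 = 1447 t·m
Step 2 — MCT1cm = 40384 * 76.1 / (100 * 64.5) = 476.4686 t·m/cm
Step 3 — trim = 1447 / 476.4686 ≈ 3.0369 cm (5 s.f.)

3.0369 cm


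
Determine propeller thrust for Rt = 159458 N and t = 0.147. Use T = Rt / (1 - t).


Formula: T = Rt / (1 - t)
Step 1 — (1 - t) = 1 - 0.147 = 0.853
Step 2 — T = 159458 / 0.853 ≈ 186940 N (5 s.f.)

186940 N


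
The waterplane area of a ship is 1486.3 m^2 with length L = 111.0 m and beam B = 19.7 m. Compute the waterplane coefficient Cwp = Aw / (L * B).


Formula: Cwp = Aw / (L * B)
Step 1 — L * B = 111.0 * 19.7 = 2186.7 m^2
Step 2 — Cwp = 1486.3 / 2186.7 ≈ 0.67970 (5 s.f.)

0.67970


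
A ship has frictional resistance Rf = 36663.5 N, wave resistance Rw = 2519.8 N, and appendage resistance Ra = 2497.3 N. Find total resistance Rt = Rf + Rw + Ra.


Formula: Rt = Rf + Rw + Ra
Substituting: Rt = 36663.5 + 2519.8 + 2497.3
Result: Rt = 41680.6 N

41680.6 N


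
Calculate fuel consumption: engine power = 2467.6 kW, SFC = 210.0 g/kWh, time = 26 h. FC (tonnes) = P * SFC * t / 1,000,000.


Formula: FC (tonnes) = P * SFC * t / 1,000,000
Step 1 — P * SFC * t = 2467.6 * 210.0 * 26 = 13473096.0 g
Step 2 — FC (tonnes) = 13473096.0 / 1,000,000 ≈ 13.473 tonnes (5 s.f.)

13.473 tonnes


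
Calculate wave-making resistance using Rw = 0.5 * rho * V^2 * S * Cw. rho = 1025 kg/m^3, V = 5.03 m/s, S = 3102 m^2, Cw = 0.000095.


Formula: Rw = 0.5 * rho * V^2 * S * Cw
Step 1 — V^2 = 5.03^2 = 25.3009
Step 2 — 0.5 * rho * V^2 = 0.5 * 1025 * 25.3009 = 12966.71125
Step 3 — Rw = 12966.71125 * 3102 * 0.000095 ≈ 3821.2 N (5 s.f.)

3821.2 N


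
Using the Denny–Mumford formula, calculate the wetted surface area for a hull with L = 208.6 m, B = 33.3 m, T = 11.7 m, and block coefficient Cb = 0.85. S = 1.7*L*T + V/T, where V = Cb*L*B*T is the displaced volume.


Formula: S = 1.7*L*T + V/T with V = Cb*L*B*T, i.e. S = L * (1.7*T + Cb*B)
Step 1 — 1.7*T = 1.7 * 11.7 = 19.89 m
Step 2 — Cb*B = 0.85 * 33.3 = 28.305 m
Step 3 — 1.7*T + Cb*B = 19.89 + 28.305 = 48.195 m
Step 4 — S = 208.6 * 48.195 ≈ 10053 m^2 (5 s.f.)

10053 m^2


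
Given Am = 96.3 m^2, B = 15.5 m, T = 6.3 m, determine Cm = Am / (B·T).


Formula: Cm = Am / (B * T)
Step 1 — B * T = 15.5 * 6.3 = 97.65 m^2
Step 2 — Cm = 96.3 / 97.65 ≈ 0.98618 (5 s.f.)

0.98618
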